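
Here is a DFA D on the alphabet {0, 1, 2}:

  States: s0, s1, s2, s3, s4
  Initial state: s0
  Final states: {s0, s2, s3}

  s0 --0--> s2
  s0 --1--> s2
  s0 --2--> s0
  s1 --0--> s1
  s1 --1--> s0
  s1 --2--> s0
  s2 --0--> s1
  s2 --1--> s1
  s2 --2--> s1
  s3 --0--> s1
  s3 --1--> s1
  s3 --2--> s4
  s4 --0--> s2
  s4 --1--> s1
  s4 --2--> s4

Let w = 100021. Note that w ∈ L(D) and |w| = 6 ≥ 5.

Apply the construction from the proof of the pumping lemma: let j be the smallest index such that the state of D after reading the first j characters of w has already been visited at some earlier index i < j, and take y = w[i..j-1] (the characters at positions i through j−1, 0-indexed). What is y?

State sequence: s0 -1-> s2 -0-> s1 -0-> s1 -0-> s1 -2-> s0 -1-> s2
First repeat at step 3: s1 was already visited.

So i = 2, j = 3, giving x = w[0:2] = 10, y = w[2:3] = 0, z = w[3:6] = 021.
Check: |xy| = 3 ≤ 5 and |y| = 1 ≥ 1. Reading y takes D from s1 back to s1, so every xyⁱz is accepted.

0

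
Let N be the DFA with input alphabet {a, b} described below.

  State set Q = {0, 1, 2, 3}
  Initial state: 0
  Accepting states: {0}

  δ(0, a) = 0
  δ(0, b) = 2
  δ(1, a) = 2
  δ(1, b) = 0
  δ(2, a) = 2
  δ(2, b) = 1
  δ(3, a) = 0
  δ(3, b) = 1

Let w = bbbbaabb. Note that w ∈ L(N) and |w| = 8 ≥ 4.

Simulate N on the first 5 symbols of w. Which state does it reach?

State sequence: 0 -b-> 2 -b-> 1 -b-> 0 -b-> 2 -a-> 2

After reading 5 characters, N is in state 2.

2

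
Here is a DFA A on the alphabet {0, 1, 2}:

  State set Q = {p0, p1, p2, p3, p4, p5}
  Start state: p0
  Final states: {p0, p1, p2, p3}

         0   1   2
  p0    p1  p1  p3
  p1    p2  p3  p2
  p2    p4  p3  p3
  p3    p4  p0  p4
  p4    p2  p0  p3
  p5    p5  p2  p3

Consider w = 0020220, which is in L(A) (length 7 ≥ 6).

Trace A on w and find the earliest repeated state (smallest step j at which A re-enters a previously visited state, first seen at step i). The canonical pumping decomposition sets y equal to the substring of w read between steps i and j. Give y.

Run of A on w = 0 0 2 0 2 2 0:
  step 0: p0  (start)
  step 1: p1  (read 0: p0→p1)
  step 2: p2  (read 0: p1→p2)
  step 3: p3  (read 2: p2→p3)
  step 4: p4  (read 0: p3→p4)
  step 5: p3  (read 2: p4→p3)   ← first repeat (p3 seen earlier)
  step 6: p4  (read 2: p3→p4)
  step 7: p2  (read 0: p4→p2)

So i = 3, j = 5, giving x = w[0:3] = 002, y = w[3:5] = 02, z = w[5:7] = 20.
Check: |xy| = 5 ≤ 6 and |y| = 2 ≥ 1. Reading y takes A from p3 back to p3, so every xyⁱz is accepted.
Pumping length from the standard proof: p = 6 (the number of states). The repeated state found above gives |xy| = j ≤ 6 and |y| = j − i ≥ 1.

02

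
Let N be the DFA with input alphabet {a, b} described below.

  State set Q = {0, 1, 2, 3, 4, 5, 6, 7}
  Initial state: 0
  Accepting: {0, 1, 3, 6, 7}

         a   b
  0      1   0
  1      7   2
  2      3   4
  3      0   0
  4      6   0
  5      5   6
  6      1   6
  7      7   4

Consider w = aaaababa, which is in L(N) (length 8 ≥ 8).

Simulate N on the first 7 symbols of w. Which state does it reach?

State sequence: 0 -a-> 1 -a-> 7 -a-> 7 -a-> 7 -b-> 4 -a-> 6 -b-> 6

After reading 7 characters, N is in state 6.
(This kind of state-tracing is the core of the pumping-lemma construction: with 8 states, pigeonhole forces a repeat within the first 8 steps.)

6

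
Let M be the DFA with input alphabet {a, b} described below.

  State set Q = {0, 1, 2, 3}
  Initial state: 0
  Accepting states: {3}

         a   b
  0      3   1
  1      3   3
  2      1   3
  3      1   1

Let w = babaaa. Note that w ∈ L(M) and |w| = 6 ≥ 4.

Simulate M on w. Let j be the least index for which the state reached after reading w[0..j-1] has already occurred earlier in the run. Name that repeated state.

State sequence: 0 -b-> 1 -a-> 3 -b-> 1 -a-> 3 -a-> 1 -a-> 3
First repeat at step 3: 1 was already visited.

The earliest repeat is at step j = 3: M is in 1, which it already visited at step i = 1.
The DFA has 4 states, so the proof of the pumping lemma guarantees a repeated state among the first 4+1 visited; the segment between the two visits is the pumpable y.

1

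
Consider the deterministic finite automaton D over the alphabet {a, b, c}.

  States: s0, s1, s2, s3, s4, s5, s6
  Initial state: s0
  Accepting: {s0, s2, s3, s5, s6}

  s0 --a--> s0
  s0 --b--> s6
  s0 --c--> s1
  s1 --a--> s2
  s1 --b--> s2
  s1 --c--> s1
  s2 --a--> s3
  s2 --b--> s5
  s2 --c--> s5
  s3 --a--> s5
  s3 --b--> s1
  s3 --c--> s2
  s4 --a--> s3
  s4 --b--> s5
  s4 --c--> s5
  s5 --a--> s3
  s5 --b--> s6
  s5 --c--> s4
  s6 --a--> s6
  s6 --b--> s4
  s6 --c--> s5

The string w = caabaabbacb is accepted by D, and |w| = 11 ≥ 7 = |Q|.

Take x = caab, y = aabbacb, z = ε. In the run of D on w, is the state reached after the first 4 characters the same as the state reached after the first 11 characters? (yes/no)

no

State sequence: s0 -c-> s1 -a-> s2 -a-> s3 -b-> s1 -a-> s2 -a-> s3 -b-> s1 -b-> s2 -a-> s3 -c-> s2 -b-> s5

After x (step 4): s1. After xy (step 11): s5.
They differ (s1 ≠ s5), so y is not a cycle from the state after x; this split is not the one the pumping-lemma construction produces, and pumping y need not keep the string in L(D).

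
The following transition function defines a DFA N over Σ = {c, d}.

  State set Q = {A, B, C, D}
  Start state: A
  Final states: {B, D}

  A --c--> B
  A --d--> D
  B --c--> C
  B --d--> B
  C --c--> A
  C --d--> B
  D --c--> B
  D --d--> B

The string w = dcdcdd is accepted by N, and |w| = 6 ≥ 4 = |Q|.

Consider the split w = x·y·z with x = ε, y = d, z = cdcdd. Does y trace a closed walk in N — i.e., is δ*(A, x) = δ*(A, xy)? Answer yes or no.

Run of N on the first 1 characters of w = d:
  step 0: A  (start)
  step 1: D  (read d: A→D)

After x (step 0): A. After xy (step 1): D.
They differ (A ≠ D), so y is not a cycle from the state after x; this split is not the one the pumping-lemma construction produces, and pumping y need not keep the string in L(N).

no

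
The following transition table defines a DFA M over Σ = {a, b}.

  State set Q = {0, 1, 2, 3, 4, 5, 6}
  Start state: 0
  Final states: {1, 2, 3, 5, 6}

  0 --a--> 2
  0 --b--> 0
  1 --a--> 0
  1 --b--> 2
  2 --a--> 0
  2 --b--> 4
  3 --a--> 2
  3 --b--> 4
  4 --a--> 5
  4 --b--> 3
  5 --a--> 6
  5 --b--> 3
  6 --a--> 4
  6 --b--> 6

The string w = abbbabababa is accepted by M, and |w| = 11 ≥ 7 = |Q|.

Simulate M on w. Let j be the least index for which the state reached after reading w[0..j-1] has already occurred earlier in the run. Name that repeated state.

4

State sequence: 0 -a-> 2 -b-> 4 -b-> 3 -b-> 4 -a-> 5 -b-> 3 -a-> 2 -b-> 4 -a-> 5 -b-> 3 -a-> 2
First repeat at step 4: 4 was already visited.

The earliest repeat is at step j = 4: M is in 4, which it already visited at step i = 2.
With |Q| = 7, pigeonhole forces a state repeat no later than step 7; the substring read between the first and second visits to that state can be pumped.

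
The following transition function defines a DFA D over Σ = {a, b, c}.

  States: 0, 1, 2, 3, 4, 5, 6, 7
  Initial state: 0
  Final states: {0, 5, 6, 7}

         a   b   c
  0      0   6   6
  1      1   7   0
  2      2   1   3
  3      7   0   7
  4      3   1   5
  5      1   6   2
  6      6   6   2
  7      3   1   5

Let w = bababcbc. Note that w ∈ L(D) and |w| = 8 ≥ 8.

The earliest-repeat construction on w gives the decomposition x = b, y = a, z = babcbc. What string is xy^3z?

baaababcbc

xy^3z = b·a·a·a·babcbc = baaababcbc.
Reading y = a takes D from 6 back to 6, so after x·y·y·y the machine is still in 6, and z then leads to the accepting state 0. Hence baaababcbc ∈ L(D).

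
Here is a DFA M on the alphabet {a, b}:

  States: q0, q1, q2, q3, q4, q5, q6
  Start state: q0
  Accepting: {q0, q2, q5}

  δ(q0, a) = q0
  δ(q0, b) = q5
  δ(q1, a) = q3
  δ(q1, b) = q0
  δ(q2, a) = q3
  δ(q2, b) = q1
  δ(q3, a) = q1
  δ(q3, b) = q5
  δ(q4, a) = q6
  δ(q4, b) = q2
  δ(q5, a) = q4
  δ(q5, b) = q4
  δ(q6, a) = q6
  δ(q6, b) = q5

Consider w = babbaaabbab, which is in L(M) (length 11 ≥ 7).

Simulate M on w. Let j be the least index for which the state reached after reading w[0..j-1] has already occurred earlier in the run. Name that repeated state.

q1

Run of M on w = b a b b a a a b b a b:
  step 0: q0  (start)
  step 1: q5  (read b: q0→q5)
  step 2: q4  (read a: q5→q4)
  step 3: q2  (read b: q4→q2)
  step 4: q1  (read b: q2→q1)
  step 5: q3  (read a: q1→q3)
  step 6: q1  (read a: q3→q1)   ← first repeat (q1 seen earlier)
  step 7: q3  (read a: q1→q3)
  step 8: q5  (read b: q3→q5)
  step 9: q4  (read b: q5→q4)
  step 10: q6  (read a: q4→q6)
  step 11: q5  (read b: q6→q5)

The earliest repeat is at step j = 6: M is in q1, which it already visited at step i = 4.
The DFA has 7 states, so the proof of the pumping lemma guarantees a repeated state among the first 7+1 visited; the segment between the two visits is the pumpable y.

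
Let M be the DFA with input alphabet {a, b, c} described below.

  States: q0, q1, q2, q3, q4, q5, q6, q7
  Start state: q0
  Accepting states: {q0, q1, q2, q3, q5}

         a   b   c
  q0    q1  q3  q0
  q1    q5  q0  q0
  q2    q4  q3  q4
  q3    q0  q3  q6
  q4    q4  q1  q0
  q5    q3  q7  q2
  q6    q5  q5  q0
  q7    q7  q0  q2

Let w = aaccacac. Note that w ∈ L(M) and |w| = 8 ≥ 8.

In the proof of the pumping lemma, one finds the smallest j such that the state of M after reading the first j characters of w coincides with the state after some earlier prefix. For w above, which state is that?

State sequence: q0 -a-> q1 -a-> q5 -c-> q2 -c-> q4 -a-> q4 -c-> q0 -a-> q1 -c-> q0
First repeat at step 5: q4 was already visited.

The earliest repeat is at step j = 5: M is in q4, which it already visited at step i = 4.
The DFA has 8 states, so the proof of the pumping lemma guarantees a repeated state among the first 8+1 visited; the segment between the two visits is the pumpable y.

q4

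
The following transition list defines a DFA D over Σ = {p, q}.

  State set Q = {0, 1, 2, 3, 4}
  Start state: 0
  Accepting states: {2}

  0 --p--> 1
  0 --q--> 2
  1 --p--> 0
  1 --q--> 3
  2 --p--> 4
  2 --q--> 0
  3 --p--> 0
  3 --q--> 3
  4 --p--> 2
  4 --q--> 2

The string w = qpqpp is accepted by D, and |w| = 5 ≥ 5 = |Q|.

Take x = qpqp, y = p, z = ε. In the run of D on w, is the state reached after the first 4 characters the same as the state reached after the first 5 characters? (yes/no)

no

State sequence: 0 -q-> 2 -p-> 4 -q-> 2 -p-> 4 -p-> 2

After x (step 4): 4. After xy (step 5): 2.
They differ (4 ≠ 2), so y is not a cycle from the state after x; this split is not the one the pumping-lemma construction produces, and pumping y need not keep the string in L(D).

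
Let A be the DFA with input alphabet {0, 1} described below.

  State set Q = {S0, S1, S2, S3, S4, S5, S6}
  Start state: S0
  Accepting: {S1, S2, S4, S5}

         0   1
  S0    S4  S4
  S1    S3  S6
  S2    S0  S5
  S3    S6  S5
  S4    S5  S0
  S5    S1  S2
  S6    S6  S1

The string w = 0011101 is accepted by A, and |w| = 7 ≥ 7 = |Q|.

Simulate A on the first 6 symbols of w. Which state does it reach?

State sequence: S0 -0-> S4 -0-> S5 -1-> S2 -1-> S5 -1-> S2 -0-> S0

After reading 6 characters, A is in state S0.

S0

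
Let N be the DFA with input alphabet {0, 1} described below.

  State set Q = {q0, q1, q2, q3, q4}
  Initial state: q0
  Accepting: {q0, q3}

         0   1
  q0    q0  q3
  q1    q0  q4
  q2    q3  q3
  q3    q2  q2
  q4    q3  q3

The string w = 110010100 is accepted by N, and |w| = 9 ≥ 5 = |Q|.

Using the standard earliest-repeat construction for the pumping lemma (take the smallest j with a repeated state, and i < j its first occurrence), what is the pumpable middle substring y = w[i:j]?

10

Run of N on w = 1 1 0 0 1 0 1 0 0:
  step 0: q0  (start)
  step 1: q3  (read 1: q0→q3)
  step 2: q2  (read 1: q3→q2)
  step 3: q3  (read 0: q2→q3)   ← first repeat (q3 seen earlier)
  step 4: q2  (read 0: q3→q2)
  step 5: q3  (read 1: q2→q3)
  step 6: q2  (read 0: q3→q2)
  step 7: q3  (read 1: q2→q3)
  step 8: q2  (read 0: q3→q2)
  step 9: q3  (read 0: q2→q3)

So i = 1, j = 3, giving x = w[0:1] = 1, y = w[1:3] = 10, z = w[3:9] = 010100.
Check: |xy| = 3 ≤ 5 and |y| = 2 ≥ 1. Reading y takes N from q3 back to q3, so every xyⁱz is accepted.
With |Q| = 5, pigeonhole forces a state repeat no later than step 5; the substring read between the first and second visits to that state can be pumped.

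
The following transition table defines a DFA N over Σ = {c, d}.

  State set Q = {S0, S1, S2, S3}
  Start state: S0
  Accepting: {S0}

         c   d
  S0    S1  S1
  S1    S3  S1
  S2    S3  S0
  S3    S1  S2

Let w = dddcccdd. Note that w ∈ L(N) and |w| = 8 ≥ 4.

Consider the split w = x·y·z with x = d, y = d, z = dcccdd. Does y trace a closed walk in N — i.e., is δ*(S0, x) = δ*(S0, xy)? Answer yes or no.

State sequence: S0 -d-> S1 -d-> S1

After x (step 1): S1. After xy (step 2): S1.
They match, so y = d drives N around a cycle from S1 back to itself; pumping y any number of times keeps N in S1 before reading z, and xyⁱz ∈ L(N) for every i ≥ 0.

yes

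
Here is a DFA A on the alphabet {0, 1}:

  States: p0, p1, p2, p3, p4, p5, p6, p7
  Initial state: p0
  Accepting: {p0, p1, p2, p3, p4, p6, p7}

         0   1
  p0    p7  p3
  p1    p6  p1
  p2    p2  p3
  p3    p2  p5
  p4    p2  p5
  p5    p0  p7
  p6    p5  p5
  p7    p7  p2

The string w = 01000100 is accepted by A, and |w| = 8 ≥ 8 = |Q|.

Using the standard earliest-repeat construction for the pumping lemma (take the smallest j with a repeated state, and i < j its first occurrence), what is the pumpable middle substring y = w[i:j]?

Run of A on w = 0 1 0 0 0 1 0 0:
  step 0: p0  (start)
  step 1: p7  (read 0: p0→p7)
  step 2: p2  (read 1: p7→p2)
  step 3: p2  (read 0: p2→p2)   ← first repeat (p2 seen earlier)
  step 4: p2  (read 0: p2→p2)
  step 5: p2  (read 0: p2→p2)
  step 6: p3  (read 1: p2→p3)
  step 7: p2  (read 0: p3→p2)
  step 8: p2  (read 0: p2→p2)

So i = 2, j = 3, giving x = w[0:2] = 01, y = w[2:3] = 0, z = w[3:8] = 00100.
Check: |xy| = 3 ≤ 8 and |y| = 1 ≥ 1. Reading y takes A from p2 back to p2, so every xyⁱz is accepted.
Pumping length from the standard proof: p = 8 (the number of states). The repeated state found above gives |xy| = j ≤ 8 and |y| = j − i ≥ 1.

0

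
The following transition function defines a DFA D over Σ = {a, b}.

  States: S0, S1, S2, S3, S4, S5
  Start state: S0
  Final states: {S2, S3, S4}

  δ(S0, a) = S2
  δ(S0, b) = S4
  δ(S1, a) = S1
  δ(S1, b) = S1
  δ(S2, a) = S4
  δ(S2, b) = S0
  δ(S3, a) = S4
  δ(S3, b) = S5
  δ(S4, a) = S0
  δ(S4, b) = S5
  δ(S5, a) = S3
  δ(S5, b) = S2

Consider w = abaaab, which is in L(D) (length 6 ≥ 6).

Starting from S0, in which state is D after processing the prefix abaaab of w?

State sequence: S0 -a-> S2 -b-> S0 -a-> S2 -a-> S4 -a-> S0 -b-> S4

After reading 6 characters, D is in state S4.

S4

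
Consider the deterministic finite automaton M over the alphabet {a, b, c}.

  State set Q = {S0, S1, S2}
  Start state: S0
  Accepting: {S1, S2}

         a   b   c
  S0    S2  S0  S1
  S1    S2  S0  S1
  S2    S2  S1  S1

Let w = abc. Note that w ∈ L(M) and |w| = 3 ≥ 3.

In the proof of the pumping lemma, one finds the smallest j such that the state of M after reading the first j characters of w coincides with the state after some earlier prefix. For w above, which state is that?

State sequence: S0 -a-> S2 -b-> S1 -c-> S1
First repeat at step 3: S1 was already visited.

The earliest repeat is at step j = 3: M is in S1, which it already visited at step i = 2.
Pumping length from the standard proof: p = 3 (the number of states). The repeated state found above gives |xy| = j ≤ 3 and |y| = j − i ≥ 1.

S1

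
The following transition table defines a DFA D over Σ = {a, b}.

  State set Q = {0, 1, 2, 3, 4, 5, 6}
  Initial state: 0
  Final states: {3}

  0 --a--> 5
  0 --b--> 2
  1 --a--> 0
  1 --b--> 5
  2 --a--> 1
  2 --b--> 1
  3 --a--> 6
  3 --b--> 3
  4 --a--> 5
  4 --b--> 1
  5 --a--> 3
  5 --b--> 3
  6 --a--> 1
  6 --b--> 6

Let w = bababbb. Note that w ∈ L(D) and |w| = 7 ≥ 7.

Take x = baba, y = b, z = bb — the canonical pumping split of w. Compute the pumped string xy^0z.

xy⁰z = xz = baba·bb = bababb.
Reading y = b takes D from 3 back to 3, so after x the machine is still in 3, and z then leads to the accepting state 3. Hence bababb ∈ L(D).

bababb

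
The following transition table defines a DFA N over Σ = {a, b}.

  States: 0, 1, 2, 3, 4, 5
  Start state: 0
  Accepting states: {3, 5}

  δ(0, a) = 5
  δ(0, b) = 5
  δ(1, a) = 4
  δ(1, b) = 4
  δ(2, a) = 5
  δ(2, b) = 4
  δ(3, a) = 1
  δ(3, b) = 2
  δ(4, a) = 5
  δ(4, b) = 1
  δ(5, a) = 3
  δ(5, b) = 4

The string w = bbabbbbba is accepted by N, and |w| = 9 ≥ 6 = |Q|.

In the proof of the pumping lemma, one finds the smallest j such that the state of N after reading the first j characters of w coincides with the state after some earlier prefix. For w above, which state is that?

5

State sequence: 0 -b-> 5 -b-> 4 -a-> 5 -b-> 4 -b-> 1 -b-> 4 -b-> 1 -b-> 4 -a-> 5
First repeat at step 3: 5 was already visited.

The earliest repeat is at step j = 3: N is in 5, which it already visited at step i = 1.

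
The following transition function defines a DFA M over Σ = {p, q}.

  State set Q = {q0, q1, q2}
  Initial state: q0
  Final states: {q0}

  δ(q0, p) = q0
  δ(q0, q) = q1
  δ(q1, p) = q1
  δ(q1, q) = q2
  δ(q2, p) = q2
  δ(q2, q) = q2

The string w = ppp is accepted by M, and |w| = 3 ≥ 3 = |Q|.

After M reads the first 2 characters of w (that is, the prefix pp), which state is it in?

Run of M on the first 2 characters of w = p p:
  step 0: q0  (start)
  step 1: q0  (read p: q0→q0)
  step 2: q0  (read p: q0→q0)

After reading 2 characters, M is in state q0.

q0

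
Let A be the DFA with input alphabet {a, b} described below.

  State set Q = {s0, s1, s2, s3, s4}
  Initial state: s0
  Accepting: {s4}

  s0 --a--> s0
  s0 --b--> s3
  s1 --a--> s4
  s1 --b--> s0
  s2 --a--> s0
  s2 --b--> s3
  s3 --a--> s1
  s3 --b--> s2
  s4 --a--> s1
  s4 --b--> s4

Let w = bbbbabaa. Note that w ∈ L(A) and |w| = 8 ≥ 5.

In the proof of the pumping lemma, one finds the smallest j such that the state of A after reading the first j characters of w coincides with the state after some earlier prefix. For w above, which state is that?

s3

State sequence: s0 -b-> s3 -b-> s2 -b-> s3 -b-> s2 -a-> s0 -b-> s3 -a-> s1 -a-> s4
First repeat at step 3: s3 was already visited.

The earliest repeat is at step j = 3: A is in s3, which it already visited at step i = 1.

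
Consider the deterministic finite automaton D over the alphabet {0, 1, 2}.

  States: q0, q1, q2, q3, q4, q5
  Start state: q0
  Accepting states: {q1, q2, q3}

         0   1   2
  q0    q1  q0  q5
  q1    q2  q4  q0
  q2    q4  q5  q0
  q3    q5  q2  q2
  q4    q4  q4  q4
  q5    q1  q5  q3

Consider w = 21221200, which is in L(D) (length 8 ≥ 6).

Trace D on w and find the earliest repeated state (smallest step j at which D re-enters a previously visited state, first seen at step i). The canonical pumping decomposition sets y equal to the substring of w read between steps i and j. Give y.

1

Run of D on w = 2 1 2 2 1 2 0 0:
  step 0: q0  (start)
  step 1: q5  (read 2: q0→q5)
  step 2: q5  (read 1: q5→q5)   ← first repeat (q5 seen earlier)
  step 3: q3  (read 2: q5→q3)
  step 4: q2  (read 2: q3→q2)
  step 5: q5  (read 1: q2→q5)
  step 6: q3  (read 2: q5→q3)
  step 7: q5  (read 0: q3→q5)
  step 8: q1  (read 0: q5→q1)

So i = 1, j = 2, giving x = w[0:1] = 2, y = w[1:2] = 1, z = w[2:8] = 221200.
Check: |xy| = 2 ≤ 6 and |y| = 1 ≥ 1. Reading y takes D from q5 back to q5, so every xyⁱz is accepted.
Since D has 6 states, any run of length ≥ 6 visits 6+1 states, so by pigeonhole some state repeats within the first 6 steps — that repeat gives the pumpable loop.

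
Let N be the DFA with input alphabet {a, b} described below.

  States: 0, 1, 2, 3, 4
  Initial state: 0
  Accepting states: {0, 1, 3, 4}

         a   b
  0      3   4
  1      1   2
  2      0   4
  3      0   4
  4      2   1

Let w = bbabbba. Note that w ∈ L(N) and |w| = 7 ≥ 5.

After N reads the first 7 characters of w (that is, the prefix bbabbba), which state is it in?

1

Run of N on the first 7 characters of w = b b a b b b a:
  step 0: 0  (start)
  step 1: 4  (read b: 0→4)
  step 2: 1  (read b: 4→1)
  step 3: 1  (read a: 1→1)
  step 4: 2  (read b: 1→2)
  step 5: 4  (read b: 2→4)
  step 6: 1  (read b: 4→1)
  step 7: 1  (read a: 1→1)

After reading 7 characters, N is in state 1.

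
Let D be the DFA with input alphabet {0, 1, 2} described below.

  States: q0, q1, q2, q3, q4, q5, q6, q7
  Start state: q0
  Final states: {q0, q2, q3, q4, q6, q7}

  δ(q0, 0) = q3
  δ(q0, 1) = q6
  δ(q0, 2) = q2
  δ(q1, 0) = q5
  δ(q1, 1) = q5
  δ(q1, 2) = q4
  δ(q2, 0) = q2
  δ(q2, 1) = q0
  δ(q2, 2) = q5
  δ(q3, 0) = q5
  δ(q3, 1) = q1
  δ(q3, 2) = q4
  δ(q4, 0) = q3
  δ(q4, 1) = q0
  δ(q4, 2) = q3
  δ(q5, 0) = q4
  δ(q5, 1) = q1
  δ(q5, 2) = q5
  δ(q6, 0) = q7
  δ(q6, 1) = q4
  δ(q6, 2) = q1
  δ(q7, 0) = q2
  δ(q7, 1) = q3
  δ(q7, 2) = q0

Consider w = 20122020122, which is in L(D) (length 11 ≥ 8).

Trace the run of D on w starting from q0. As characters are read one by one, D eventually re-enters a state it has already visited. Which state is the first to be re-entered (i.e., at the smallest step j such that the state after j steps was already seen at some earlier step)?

q2

State sequence: q0 -2-> q2 -0-> q2 -1-> q0 -2-> q2 -2-> q5 -0-> q4 -2-> q3 -0-> q5 -1-> q1 -2-> q4 -2-> q3
First repeat at step 2: q2 was already visited.

The earliest repeat is at step j = 2: D is in q2, which it already visited at step i = 1.
Pumping length from the standard proof: p = 8 (the number of states). The repeated state found above gives |xy| = j ≤ 8 and |y| = j − i ≥ 1.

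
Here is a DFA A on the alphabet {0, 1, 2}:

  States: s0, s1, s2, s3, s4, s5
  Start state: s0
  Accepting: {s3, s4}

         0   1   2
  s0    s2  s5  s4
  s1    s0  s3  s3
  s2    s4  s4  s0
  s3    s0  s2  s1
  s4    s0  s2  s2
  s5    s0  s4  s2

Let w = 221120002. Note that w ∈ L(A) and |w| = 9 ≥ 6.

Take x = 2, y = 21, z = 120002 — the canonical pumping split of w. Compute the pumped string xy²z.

22121120002

xy^2z = 2·21·21·120002 = 22121120002.
Reading y = 21 takes A from s4 back to s4, so after x·y·y the machine is still in s4, and z then leads to the accepting state s4. Hence 22121120002 ∈ L(A).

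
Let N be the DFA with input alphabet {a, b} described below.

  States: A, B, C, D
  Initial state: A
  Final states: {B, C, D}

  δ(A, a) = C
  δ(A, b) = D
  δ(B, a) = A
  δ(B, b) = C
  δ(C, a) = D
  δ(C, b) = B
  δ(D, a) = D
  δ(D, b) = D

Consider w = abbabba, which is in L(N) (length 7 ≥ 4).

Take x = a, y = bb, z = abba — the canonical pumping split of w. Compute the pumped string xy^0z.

aabba

xy⁰z = xz = a·abba = aabba.
Reading y = bb takes N from C back to C, so after x the machine is still in C, and z then leads to the accepting state D. Hence aabba ∈ L(N).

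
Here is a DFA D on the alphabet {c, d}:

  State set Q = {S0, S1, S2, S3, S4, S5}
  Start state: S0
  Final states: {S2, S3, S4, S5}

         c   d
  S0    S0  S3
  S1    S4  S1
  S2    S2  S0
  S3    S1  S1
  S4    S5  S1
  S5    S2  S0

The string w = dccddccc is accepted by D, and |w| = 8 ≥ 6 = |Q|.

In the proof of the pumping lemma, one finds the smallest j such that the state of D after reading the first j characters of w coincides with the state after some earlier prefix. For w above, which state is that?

State sequence: S0 -d-> S3 -c-> S1 -c-> S4 -d-> S1 -d-> S1 -c-> S4 -c-> S5 -c-> S2
First repeat at step 4: S1 was already visited.

The earliest repeat is at step j = 4: D is in S1, which it already visited at step i = 2.

S1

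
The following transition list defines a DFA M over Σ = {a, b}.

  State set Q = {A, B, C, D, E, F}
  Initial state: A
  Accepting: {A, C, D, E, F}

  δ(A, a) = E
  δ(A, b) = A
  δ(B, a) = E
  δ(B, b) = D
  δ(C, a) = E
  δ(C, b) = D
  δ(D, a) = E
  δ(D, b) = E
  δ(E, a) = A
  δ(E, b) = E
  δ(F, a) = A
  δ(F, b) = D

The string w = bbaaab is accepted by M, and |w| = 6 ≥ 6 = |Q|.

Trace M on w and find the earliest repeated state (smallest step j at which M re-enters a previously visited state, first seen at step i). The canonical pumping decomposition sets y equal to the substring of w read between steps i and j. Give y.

Run of M on w = b b a a a b:
  step 0: A  (start)
  step 1: A  (read b: A→A)   ← first repeat (A seen earlier)
  step 2: A  (read b: A→A)
  step 3: E  (read a: A→E)
  step 4: A  (read a: E→A)
  step 5: E  (read a: A→E)
  step 6: E  (read b: E→E)

So i = 0, j = 1, giving x = w[0:0] = ε, y = w[0:1] = b, z = w[1:6] = baaab.
Check: |xy| = 1 ≤ 6 and |y| = 1 ≥ 1. Reading y takes M from A back to A, so every xyⁱz is accepted.

b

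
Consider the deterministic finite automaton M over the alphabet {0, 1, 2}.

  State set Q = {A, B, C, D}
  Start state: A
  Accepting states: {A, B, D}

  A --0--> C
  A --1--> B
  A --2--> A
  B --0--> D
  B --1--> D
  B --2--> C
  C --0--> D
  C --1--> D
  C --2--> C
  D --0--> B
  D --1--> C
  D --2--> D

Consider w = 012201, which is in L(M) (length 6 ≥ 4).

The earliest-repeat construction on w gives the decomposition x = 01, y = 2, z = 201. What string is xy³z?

01222201

xy^3z = 01·2·2·2·201 = 01222201.
Reading y = 2 takes M from D back to D, so after x·y·y·y the machine is still in D, and z then leads to the accepting state D. Hence 01222201 ∈ L(M).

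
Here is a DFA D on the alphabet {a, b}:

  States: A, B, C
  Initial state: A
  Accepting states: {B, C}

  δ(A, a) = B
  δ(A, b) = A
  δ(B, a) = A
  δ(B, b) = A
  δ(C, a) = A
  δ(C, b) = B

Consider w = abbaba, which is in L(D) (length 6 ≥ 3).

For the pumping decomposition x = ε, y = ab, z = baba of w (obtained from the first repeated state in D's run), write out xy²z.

ababbaba

xy^2z = ε·ab·ab·baba = ababbaba.
Reading y = ab takes D from A back to A, so after x·y·y the machine is still in A, and z then leads to the accepting state B. Hence ababbaba ∈ L(D).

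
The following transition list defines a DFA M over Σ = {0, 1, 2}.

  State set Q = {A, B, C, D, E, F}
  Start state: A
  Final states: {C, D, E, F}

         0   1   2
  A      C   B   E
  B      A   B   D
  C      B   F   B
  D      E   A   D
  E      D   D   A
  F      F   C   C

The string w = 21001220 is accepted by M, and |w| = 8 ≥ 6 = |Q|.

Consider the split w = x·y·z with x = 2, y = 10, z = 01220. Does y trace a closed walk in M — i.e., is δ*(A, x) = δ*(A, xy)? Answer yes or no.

yes

Run of M on the first 3 characters of w = 2 1 0:
  step 0: A  (start)
  step 1: E  (read 2: A→E)
  step 2: D  (read 1: E→D)
  step 3: E  (read 0: D→E)

After x (step 1): E. After xy (step 3): E.
They match, so y = 10 drives M around a cycle from E back to itself; pumping y any number of times keeps M in E before reading z, and xyⁱz ∈ L(M) for every i ≥ 0.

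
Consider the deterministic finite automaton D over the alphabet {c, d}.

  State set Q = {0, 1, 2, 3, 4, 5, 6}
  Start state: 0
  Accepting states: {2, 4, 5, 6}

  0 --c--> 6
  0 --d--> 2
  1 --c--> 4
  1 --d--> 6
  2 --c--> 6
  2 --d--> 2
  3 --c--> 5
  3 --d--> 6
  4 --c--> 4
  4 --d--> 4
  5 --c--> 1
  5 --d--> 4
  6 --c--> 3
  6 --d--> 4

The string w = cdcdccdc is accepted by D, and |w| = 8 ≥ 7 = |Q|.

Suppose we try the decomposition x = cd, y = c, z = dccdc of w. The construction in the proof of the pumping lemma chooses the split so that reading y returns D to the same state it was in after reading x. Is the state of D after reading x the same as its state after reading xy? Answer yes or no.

yes

Run of D on the first 3 characters of w = c d c:
  step 0: 0  (start)
  step 1: 6  (read c: 0→6)
  step 2: 4  (read d: 6→4)
  step 3: 4  (read c: 4→4)

After x (step 2): 4. After xy (step 3): 4.
They match, so y = c drives D around a cycle from 4 back to itself; pumping y any number of times keeps D in 4 before reading z, and xyⁱz ∈ L(D) for every i ≥ 0.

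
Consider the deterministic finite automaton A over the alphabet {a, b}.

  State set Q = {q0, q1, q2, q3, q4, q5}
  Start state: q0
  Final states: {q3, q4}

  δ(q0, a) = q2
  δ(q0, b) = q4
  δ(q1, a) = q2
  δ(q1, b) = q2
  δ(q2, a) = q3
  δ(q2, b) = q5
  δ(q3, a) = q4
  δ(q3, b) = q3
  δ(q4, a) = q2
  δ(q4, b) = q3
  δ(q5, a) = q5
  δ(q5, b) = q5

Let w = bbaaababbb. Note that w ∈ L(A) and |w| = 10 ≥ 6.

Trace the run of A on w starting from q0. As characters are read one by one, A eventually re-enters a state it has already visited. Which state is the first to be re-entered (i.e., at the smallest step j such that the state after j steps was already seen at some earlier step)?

Run of A on w = b b a a a b a b b b:
  step 0: q0  (start)
  step 1: q4  (read b: q0→q4)
  step 2: q3  (read b: q4→q3)
  step 3: q4  (read a: q3→q4)   ← first repeat (q4 seen earlier)
  step 4: q2  (read a: q4→q2)
  step 5: q3  (read a: q2→q3)
  step 6: q3  (read b: q3→q3)
  step 7: q4  (read a: q3→q4)
  step 8: q3  (read b: q4→q3)
  step 9: q3  (read b: q3→q3)
  step 10: q3  (read b: q3→q3)

The earliest repeat is at step j = 3: A is in q4, which it already visited at step i = 1.
The DFA has 6 states, so the proof of the pumping lemma guarantees a repeated state among the first 6+1 visited; the segment between the two visits is the pumpable y.

q4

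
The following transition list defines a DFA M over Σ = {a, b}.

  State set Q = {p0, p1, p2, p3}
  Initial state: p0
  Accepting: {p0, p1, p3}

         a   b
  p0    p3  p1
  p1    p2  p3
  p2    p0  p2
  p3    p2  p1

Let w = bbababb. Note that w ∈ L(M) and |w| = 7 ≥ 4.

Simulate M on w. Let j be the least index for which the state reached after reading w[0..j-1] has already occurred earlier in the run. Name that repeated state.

p2

Run of M on w = b b a b a b b:
  step 0: p0  (start)
  step 1: p1  (read b: p0→p1)
  step 2: p3  (read b: p1→p3)
  step 3: p2  (read a: p3→p2)
  step 4: p2  (read b: p2→p2)   ← first repeat (p2 seen earlier)
  step 5: p0  (read a: p2→p0)
  step 6: p1  (read b: p0→p1)
  step 7: p3  (read b: p1→p3)

The earliest repeat is at step j = 4: M is in p2, which it already visited at step i = 3.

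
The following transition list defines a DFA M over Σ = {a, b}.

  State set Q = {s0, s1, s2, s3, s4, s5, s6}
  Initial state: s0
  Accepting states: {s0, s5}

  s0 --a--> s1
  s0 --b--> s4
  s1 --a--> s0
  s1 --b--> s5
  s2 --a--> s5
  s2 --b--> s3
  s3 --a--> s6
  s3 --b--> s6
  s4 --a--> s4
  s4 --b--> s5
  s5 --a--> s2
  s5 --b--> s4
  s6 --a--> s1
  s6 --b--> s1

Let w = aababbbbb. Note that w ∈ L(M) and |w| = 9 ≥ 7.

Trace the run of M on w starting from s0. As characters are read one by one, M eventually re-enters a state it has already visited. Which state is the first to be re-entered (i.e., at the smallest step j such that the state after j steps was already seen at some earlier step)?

Run of M on w = a a b a b b b b b:
  step 0: s0  (start)
  step 1: s1  (read a: s0→s1)
  step 2: s0  (read a: s1→s0)   ← first repeat (s0 seen earlier)
  step 3: s4  (read b: s0→s4)
  step 4: s4  (read a: s4→s4)
  step 5: s5  (read b: s4→s5)
  step 6: s4  (read b: s5→s4)
  step 7: s5  (read b: s4→s5)
  step 8: s4  (read b: s5→s4)
  step 9: s5  (read b: s4→s5)

The earliest repeat is at step j = 2: M is in s0, which it already visited at step i = 0.
The DFA has 7 states, so the proof of the pumping lemma guarantees a repeated state among the first 7+1 visited; the segment between the two visits is the pumpable y.

s0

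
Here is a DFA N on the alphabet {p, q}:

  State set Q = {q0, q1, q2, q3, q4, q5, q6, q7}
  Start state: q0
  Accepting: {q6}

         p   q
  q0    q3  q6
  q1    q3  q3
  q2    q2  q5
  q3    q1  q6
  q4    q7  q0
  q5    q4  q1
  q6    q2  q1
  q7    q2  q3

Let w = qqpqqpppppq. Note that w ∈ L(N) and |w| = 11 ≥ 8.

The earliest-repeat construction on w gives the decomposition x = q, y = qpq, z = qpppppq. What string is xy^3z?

qqpqqpqqpqqpppppq

xy^3z = q·qpq·qpq·qpq·qpppppq = qqpqqpqqpqqpppppq.
Reading y = qpq takes N from q6 back to q6, so after x·y·y·y the machine is still in q6, and z then leads to the accepting state q6. Hence qqpqqpqqpqqpppppq ∈ L(N).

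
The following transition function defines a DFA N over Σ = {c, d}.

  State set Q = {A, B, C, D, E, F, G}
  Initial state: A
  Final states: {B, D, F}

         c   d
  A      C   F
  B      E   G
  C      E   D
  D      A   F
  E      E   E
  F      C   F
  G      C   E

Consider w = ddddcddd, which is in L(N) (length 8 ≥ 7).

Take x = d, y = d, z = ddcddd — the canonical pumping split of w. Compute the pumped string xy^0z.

xy⁰z = xz = d·ddcddd = dddcddd.
Reading y = d takes N from F back to F, so after x the machine is still in F, and z then leads to the accepting state F. Hence dddcddd ∈ L(N).

dddcddd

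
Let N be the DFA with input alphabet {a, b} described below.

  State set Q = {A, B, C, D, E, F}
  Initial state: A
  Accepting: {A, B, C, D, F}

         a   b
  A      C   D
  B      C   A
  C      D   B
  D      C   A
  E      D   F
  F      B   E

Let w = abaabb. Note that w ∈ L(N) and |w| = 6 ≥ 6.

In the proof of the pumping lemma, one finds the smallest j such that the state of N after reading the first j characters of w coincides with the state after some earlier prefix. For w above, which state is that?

C

Run of N on w = a b a a b b:
  step 0: A  (start)
  step 1: C  (read a: A→C)
  step 2: B  (read b: C→B)
  step 3: C  (read a: B→C)   ← first repeat (C seen earlier)
  step 4: D  (read a: C→D)
  step 5: A  (read b: D→A)
  step 6: D  (read b: A→D)

The earliest repeat is at step j = 3: N is in C, which it already visited at step i = 1.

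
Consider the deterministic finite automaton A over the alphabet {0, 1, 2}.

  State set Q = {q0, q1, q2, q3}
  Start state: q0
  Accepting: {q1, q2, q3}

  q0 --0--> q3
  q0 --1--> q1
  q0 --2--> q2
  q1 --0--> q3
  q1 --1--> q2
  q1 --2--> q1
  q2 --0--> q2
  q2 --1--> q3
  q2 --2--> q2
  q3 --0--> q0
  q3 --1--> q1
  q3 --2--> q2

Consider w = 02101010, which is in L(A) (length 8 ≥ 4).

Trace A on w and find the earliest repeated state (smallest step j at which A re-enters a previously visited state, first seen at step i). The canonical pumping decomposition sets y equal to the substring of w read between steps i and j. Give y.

State sequence: q0 -0-> q3 -2-> q2 -1-> q3 -0-> q0 -1-> q1 -0-> q3 -1-> q1 -0-> q3
First repeat at step 3: q3 was already visited.

So i = 1, j = 3, giving x = w[0:1] = 0, y = w[1:3] = 21, z = w[3:8] = 01010.
Check: |xy| = 3 ≤ 4 and |y| = 2 ≥ 1. Reading y takes A from q3 back to q3, so every xyⁱz is accepted.
With |Q| = 4, pigeonhole forces a state repeat no later than step 4; the substring read between the first and second visits to that state can be pumped.

21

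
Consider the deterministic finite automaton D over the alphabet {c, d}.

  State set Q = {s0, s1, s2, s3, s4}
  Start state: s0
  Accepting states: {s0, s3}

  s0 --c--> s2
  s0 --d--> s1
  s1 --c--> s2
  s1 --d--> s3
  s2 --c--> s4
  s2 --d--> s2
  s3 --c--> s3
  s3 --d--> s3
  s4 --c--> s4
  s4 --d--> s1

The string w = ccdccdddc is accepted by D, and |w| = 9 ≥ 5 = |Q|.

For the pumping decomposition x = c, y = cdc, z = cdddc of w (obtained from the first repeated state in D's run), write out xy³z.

ccdccdccdccdddc

xy^3z = c·cdc·cdc·cdc·cdddc = ccdccdccdccdddc.
Reading y = cdc takes D from s2 back to s2, so after x·y·y·y the machine is still in s2, and z then leads to the accepting state s3. Hence ccdccdccdccdddc ∈ L(D).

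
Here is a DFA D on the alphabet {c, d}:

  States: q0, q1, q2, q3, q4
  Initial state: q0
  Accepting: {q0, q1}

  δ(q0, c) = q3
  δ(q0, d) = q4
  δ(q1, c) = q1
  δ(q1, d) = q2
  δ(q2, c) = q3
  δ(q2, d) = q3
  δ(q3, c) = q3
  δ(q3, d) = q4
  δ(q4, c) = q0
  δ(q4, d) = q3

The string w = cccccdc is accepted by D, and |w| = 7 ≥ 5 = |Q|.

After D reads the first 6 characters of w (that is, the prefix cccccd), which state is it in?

q4

State sequence: q0 -c-> q3 -c-> q3 -c-> q3 -c-> q3 -c-> q3 -d-> q4

After reading 6 characters, D is in state q4.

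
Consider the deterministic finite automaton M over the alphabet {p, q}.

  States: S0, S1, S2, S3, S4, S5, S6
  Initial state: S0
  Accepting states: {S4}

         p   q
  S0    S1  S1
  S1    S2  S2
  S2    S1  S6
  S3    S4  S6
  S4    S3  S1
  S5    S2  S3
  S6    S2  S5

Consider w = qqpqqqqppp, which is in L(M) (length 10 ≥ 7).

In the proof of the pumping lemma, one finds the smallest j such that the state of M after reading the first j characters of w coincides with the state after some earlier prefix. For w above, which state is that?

S1

Run of M on w = q q p q q q q p p p:
  step 0: S0  (start)
  step 1: S1  (read q: S0→S1)
  step 2: S2  (read q: S1→S2)
  step 3: S1  (read p: S2→S1)   ← first repeat (S1 seen earlier)
  step 4: S2  (read q: S1→S2)
  step 5: S6  (read q: S2→S6)
  step 6: S5  (read q: S6→S5)
  step 7: S3  (read q: S5→S3)
  step 8: S4  (read p: S3→S4)
  step 9: S3  (read p: S4→S3)
  step 10: S4  (read p: S3→S4)

The earliest repeat is at step j = 3: M is in S1, which it already visited at step i = 1.
Since M has 7 states, any run of length ≥ 7 visits 7+1 states, so by pigeonhole some state repeats within the first 7 steps — that repeat gives the pumpable loop.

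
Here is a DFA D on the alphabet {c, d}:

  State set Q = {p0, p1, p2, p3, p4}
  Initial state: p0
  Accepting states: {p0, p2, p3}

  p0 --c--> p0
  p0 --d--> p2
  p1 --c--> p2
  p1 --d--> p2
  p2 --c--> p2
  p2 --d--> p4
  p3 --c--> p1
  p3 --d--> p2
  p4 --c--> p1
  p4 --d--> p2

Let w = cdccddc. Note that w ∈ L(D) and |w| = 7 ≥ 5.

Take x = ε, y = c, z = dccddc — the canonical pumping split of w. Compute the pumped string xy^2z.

xy^2z = ε·c·c·dccddc = ccdccddc.
Reading y = c takes D from p0 back to p0, so after x·y·y the machine is still in p0, and z then leads to the accepting state p2. Hence ccdccddc ∈ L(D).

ccdccddc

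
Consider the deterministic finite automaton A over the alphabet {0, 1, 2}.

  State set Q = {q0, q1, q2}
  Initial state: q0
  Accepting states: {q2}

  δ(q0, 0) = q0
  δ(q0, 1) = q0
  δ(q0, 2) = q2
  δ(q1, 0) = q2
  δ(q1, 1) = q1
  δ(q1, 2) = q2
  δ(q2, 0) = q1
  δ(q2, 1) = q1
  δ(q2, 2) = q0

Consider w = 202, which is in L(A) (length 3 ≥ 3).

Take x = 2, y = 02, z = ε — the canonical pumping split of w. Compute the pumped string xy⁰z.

xy⁰z = xz = 2·ε = 2.
Reading y = 02 takes A from q2 back to q2, so after x the machine is still in q2, and z then leads to the accepting state q2. Hence 2 ∈ L(A).

2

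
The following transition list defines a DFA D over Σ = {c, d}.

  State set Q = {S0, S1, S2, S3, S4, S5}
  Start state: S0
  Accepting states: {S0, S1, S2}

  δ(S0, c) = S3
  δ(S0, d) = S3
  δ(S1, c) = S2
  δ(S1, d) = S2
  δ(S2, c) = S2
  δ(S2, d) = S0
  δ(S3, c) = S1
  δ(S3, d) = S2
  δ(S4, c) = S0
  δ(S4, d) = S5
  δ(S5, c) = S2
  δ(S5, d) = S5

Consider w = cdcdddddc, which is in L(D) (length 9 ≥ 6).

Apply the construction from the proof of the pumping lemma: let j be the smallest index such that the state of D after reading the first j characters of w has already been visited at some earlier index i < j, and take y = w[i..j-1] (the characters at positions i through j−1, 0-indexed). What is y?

Run of D on w = c d c d d d d d c:
  step 0: S0  (start)
  step 1: S3  (read c: S0→S3)
  step 2: S2  (read d: S3→S2)
  step 3: S2  (read c: S2→S2)   ← first repeat (S2 seen earlier)
  step 4: S0  (read d: S2→S0)
  step 5: S3  (read d: S0→S3)
  step 6: S2  (read d: S3→S2)
  step 7: S0  (read d: S2→S0)
  step 8: S3  (read d: S0→S3)
  step 9: S1  (read c: S3→S1)

So i = 2, j = 3, giving x = w[0:2] = cd, y = w[2:3] = c, z = w[3:9] = dddddc.
Check: |xy| = 3 ≤ 6 and |y| = 1 ≥ 1. Reading y takes D from S2 back to S2, so every xyⁱz is accepted.
Pumping length from the standard proof: p = 6 (the number of states). The repeated state found above gives |xy| = j ≤ 6 and |y| = j − i ≥ 1.

c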